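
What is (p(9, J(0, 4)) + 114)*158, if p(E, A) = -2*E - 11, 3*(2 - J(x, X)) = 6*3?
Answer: 13430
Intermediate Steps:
J(x, X) = -4 (J(x, X) = 2 - 2*3 = 2 - ⅓*18 = 2 - 6 = -4)
p(E, A) = -11 - 2*E
(p(9, J(0, 4)) + 114)*158 = ((-11 - 2*9) + 114)*158 = ((-11 - 18) + 114)*158 = (-29 + 114)*158 = 85*158 = 13430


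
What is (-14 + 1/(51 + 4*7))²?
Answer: 1221025/6241 ≈ 195.65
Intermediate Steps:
(-14 + 1/(51 + 4*7))² = (-14 + 1/(51 + 28))² = (-14 + 1/79)² = (-1105/79)² = 1221025/6241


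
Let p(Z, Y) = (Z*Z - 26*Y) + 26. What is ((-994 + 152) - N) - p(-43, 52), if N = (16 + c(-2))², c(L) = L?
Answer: -1561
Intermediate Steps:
p(Z, Y) = 26 + Z² - 26*Y (p(Z, Y) = (Z² - 26*Y) + 26 = 26 + Z² - 26*Y)
N = 196 (N = (16 - 2)² = 14² = 196)
((-994 + 152) - N) - p(-43, 52) = ((-994 + 152) - 1*196) - (26 + (-43)² - 26*52) = (-842 - 196) - (26 + 1849 - 1352) = -1038 - 1*523 = -1038 - 523 = -1561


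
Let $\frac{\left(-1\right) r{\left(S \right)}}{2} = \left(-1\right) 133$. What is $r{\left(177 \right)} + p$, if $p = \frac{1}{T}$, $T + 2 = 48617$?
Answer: $\frac{12931591}{48615} \approx 266.0$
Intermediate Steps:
$T = 48615$ ($T = -2 + 48617 = 48615$)
$r{\left(S \right)} = 266$ ($r{\left(S \right)} = - 2 \left(\left(-1\right) 133\right) = \left(-2\right) \left(-133\right) = 266$)
$p = \frac{1}{48615} \approx 2.057 \cdot 10^{-5}$
$r{\left(177 \right)} + p = 266 + \frac{1}{48615} = \frac{12931591}{48615}$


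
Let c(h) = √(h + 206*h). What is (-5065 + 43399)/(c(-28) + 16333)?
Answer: 626109222/266772685 - 230004*I*√161/266772685 ≈ 2.347 - 0.01094*I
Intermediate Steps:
c(h) = 3*√23*√h (c(h) = √(207*h) = 3*√23*√h)
(-5065 + 43399)/(c(-28) + 16333) = (-5065 + 43399)/(3*√23*√(-28) + 16333) = 38334/(3*√23*(2*I*√7) + 16333) = 38334/(6*I*√161 + 16333) = 38334/(16333 + 6*I*√161)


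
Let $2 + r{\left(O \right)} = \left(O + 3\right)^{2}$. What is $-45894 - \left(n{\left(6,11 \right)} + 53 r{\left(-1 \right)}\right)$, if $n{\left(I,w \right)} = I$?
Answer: $-46006$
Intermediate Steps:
$r{\left(O \right)} = -2 + \left(3 + O\right)^{2}$ ($r{\left(O \right)} = -2 + \left(O + 3\right)^{2} = -2 + \left(3 + O\right)^{2}$)
$-45894 - \left(n{\left(6,11 \right)} + 53 r{\left(-1 \right)}\right) = -45894 - \left(6 + 53 \left(-2 + \left(3 - 1\right)^{2}\right)\right) = -45894 - \left(6 + 53 \left(-2 + 2^{2}\right)\right) = -45894 - \left(6 + 53 \left(-2 + 4\right)\right) = -45894 - \left(6 + 53 \cdot 2\right) = -45894 - \left(6 + 106\right) = -45894 - 112 = -46006$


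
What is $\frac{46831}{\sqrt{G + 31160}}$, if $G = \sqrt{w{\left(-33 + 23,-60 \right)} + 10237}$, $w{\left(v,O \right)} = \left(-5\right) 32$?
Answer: $\frac{46831}{\sqrt{31160 + \sqrt{10077}}} \approx 264.87$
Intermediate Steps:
$w{\left(v,O \right)} = -160$
$G = \sqrt{10077}$ ($G = \sqrt{-160 + 10237} = \sqrt{10077} \approx 100.38$)
$\frac{46831}{\sqrt{G + 31160}} = \frac{46831}{\sqrt{\sqrt{10077} + 31160}} = \frac{46831}{\sqrt{31160 + \sqrt{10077}}}$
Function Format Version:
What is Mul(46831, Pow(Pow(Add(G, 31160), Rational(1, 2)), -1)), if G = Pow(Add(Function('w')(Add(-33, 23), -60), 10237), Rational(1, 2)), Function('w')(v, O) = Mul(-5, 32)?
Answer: Mul(46831, Pow(Add(31160, Pow(10077, Rational(1, 2))), Rational(-1, 2))) ≈ 264.87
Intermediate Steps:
Function('w')(v, O) = -160
G = Pow(10077, Rational(1, 2)) (G = Pow(Add(-160, 10237), Rational(1, 2)) = Pow(10077, Rational(1, 2)) ≈ 100.38)
Mul(46831, Pow(Pow(Add(G, 31160), Rational(1, 2)), -1)) = Mul(46831, Pow(Pow(Add(Pow(10077, Rational(1, 2)), 31160), Rational(1, 2)), -1)) = Mul(46831, Pow(Pow(Add(31160, Pow(10077, Rational(1, 2))), Rational(1, 2)), -1)) = Mul(46831, Pow(Add(31160, Pow(10077, Rational(1, 2))), Rational(-1, 2)))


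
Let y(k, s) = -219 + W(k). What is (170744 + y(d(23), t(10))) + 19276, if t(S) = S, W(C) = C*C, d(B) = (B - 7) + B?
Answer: 191322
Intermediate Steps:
d(B) = -7 + 2*B (d(B) = (-7 + B) + B = -7 + 2*B)
W(C) = C²
y(k, s) = -219 + k²
(170744 + y(d(23), t(10))) + 19276 = (170744 + (-219 + (-7 + 2*23)²)) + 19276 = (170744 + (-219 + (-7 + 46)²)) + 19276 = (170744 + (-219 + 39²)) + 19276 = (170744 + (-219 + 1521)) + 19276 = (170744 + 1302) + 19276 = 172046 + 19276 = 191322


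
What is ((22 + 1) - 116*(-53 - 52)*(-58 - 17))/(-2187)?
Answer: 913477/2187 ≈ 417.69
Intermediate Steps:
((22 + 1) - 116*(-53 - 52)*(-58 - 17))/(-2187) = (23 - (-12180)*(-75))*(-1/2187) = (23 - 116*7875)*(-1/2187) = (23 - 913500)*(-1/2187) = -913477*(-1/2187) = 913477/2187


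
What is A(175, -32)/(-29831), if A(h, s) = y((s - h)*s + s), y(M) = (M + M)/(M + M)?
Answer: -1/29831 ≈ -3.3522e-5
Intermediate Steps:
y(M) = 1 (y(M) = (2*M)/((2*M)) = (2*M)*(1/(2*M)) = 1)
A(h, s) = 1
A(175, -32)/(-29831) = 1/(-29831) = 1*(-1/29831) = -1/29831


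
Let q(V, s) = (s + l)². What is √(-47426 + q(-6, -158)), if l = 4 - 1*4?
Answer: I*√22462 ≈ 149.87*I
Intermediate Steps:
l = 0 (l = 4 - 4 = 0)
q(V, s) = s² (q(V, s) = (s + 0)² = s²)
√(-47426 + q(-6, -158)) = √(-47426 + (-158)²) = √(-47426 + 24964) = √(-22462) = I*√22462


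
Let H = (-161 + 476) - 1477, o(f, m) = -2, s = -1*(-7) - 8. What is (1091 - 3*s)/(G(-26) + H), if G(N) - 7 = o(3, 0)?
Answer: -1094/1157 ≈ -0.94555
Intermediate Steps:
s = -1 (s = 7 - 8 = -1)
H = -1162 (H = 315 - 1477 = -1162)
G(N) = 5 (G(N) = 7 - 2 = 5)
(1091 - 3*s)/(G(-26) + H) = (1091 - 3*(-1))/(5 - 1162) = (1091 + 3)/(-1157) = 1094*(-1/1157) = -1094/1157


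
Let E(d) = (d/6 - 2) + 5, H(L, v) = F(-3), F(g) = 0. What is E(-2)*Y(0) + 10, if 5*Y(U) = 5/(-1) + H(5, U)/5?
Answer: 22/3 ≈ 7.3333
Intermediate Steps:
H(L, v) = 0
E(d) = 3 + d/6 (E(d) = (d*(⅙) - 2) + 5 = (d/6 - 2) + 5 = (-2 + d/6) + 5 = 3 + d/6)
Y(U) = -1 (Y(U) = (5/(-1) + 0/5)/5 = (5*(-1) + 0*(⅕))/5 = (-5 + 0)/5 = (⅕)*(-5) = -1)
E(-2)*Y(0) + 10 = (3 + (⅙)*(-2))*(-1) + 10 = (3 - ⅓)*(-1) + 10 = (8/3)*(-1) + 10 = -8/3 + 10 = 22/3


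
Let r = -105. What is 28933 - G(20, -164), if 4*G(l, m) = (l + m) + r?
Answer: 115981/4 ≈ 28995.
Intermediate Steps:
G(l, m) = -105/4 + l/4 + m/4 (G(l, m) = ((l + m) - 105)/4 = (-105 + l + m)/4 = -105/4 + l/4 + m/4)
28933 - G(20, -164) = 28933 - (-105/4 + (¼)*20 + (¼)*(-164)) = 28933 - (-105/4 + 5 - 41) = 28933 - 1*(-249/4) = 28933 + 249/4 = 115981/4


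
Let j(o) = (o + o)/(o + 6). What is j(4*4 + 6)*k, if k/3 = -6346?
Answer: -209418/7 ≈ -29917.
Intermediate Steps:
j(o) = 2*o/(6 + o) (j(o) = (2*o)/(6 + o) = 2*o/(6 + o))
k = -19038 (k = 3*(-6346) = -19038)
j(4*4 + 6)*k = (2*(4*4 + 6)/(6 + (4*4 + 6)))*(-19038) = (2*(16 + 6)/(6 + (16 + 6)))*(-19038) = (2*22/(6 + 22))*(-19038) = (2*22/28)*(-19038) = (2*22*(1/28))*(-19038) = (11/7)*(-19038) = -209418/7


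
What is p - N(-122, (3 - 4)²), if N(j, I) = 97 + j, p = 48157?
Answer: 48182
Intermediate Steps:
p - N(-122, (3 - 4)²) = 48157 - (97 - 122) = 48157 - 1*(-25) = 48157 + 25 = 48182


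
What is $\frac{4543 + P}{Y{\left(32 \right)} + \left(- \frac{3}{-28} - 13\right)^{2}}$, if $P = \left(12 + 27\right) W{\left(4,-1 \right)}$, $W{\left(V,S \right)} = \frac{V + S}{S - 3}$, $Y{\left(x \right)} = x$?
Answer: $\frac{3538780}{155409} \approx 22.771$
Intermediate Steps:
$W{\left(V,S \right)} = \frac{S + V}{-3 + S}$
$P = - \frac{117}{4}$ ($P = \left(12 + 27\right) \frac{-1 + 4}{-3 - 1} = 39 \frac{1}{-4} \cdot 3 = 39 \left(\left(- \frac{1}{4}\right) 3\right) = 39 \left(- \frac{3}{4}\right) = - \frac{117}{4} \approx -29.25$)
$\frac{4543 + P}{Y{\left(32 \right)} + \left(- \frac{3}{-28} - 13\right)^{2}} = \frac{4543 - \frac{117}{4}}{32 + \left(- \frac{3}{-28} - 13\right)^{2}} = \frac{18055}{4 \left(32 + \left(\left(-3\right) \left(- \frac{1}{28}\right) - 13\right)^{2}\right)} = \frac{18055}{4 \left(32 + \left(\frac{3}{28} - 13\right)^{2}\right)} = \frac{18055}{4 \left(32 + \left(- \frac{361}{28}\right)^{2}\right)} = \frac{18055}{4 \left(32 + \frac{130321}{784}\right)} = \frac{18055}{4 \cdot \frac{155409}{784}} = \frac{18055}{4} \cdot \frac{784}{155409} = \frac{3538780}{155409}$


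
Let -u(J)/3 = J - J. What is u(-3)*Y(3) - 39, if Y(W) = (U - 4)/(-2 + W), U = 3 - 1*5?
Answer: -39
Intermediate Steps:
U = -2 (U = 3 - 5 = -2)
Y(W) = -6/(-2 + W) (Y(W) = (-2 - 4)/(-2 + W) = -6/(-2 + W))
u(J) = 0 (u(J) = -3*(J - J) = -3*0 = 0)
u(-3)*Y(3) - 39 = 0*(-6/(-2 + 3)) - 39 = 0*(-6/1) - 39 = 0*(-6*1) - 39 = 0*(-6) - 39 = 0 - 39 = -39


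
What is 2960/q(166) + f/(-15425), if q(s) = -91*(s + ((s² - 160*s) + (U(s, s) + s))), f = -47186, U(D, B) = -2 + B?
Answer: 1590219898/523570775 ≈ 3.0373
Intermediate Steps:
q(s) = 182 - 91*s² + 14287*s (q(s) = -91*(s + ((s² - 160*s) + ((-2 + s) + s))) = -91*(s + ((s² - 160*s) + (-2 + 2*s))) = -91*(s + (-2 + s² - 158*s)) = -91*(-2 + s² - 157*s) = 182 - 91*s² + 14287*s)
2960/q(166) + f/(-15425) = 2960/(182 - 91*166² + 14287*166) - 47186/(-15425) = 2960/(182 - 91*27556 + 2371642) - 47186*(-1/15425) = 2960/(182 - 2507596 + 2371642) + 47186/15425 = 2960/(-135772) + 47186/15425 = 2960*(-1/135772) + 47186/15425 = -740/33943 + 47186/15425 = 1590219898/523570775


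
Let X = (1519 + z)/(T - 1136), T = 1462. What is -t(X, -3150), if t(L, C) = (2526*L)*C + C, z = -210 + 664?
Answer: 7849995300/163 ≈ 4.8159e+7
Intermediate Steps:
z = 454
X = 1973/326 (X = (1519 + 454)/(1462 - 1136) = 1973/326 ≈ 6.0521)
t(L, C) = C + 2526*C*L (t(L, C) = 2526*C*L + C = C + 2526*C*L)
-t(X, -3150) = -(-3150)*(1 + 2526*(1973/326)) = -(-3150)*(1 + 2491899/163) = -(-3150)*2492062/163 = -1*(-7849995300/163) = 7849995300/163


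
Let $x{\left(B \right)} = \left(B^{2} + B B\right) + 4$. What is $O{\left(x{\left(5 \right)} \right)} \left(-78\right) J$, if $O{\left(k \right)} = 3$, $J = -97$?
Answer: $22698$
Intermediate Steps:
$x{\left(B \right)} = 4 + 2 B^{2}$ ($x{\left(B \right)} = \left(B^{2} + B^{2}\right) + 4 = 2 B^{2} + 4 = 4 + 2 B^{2}$)
$O{\left(x{\left(5 \right)} \right)} \left(-78\right) J = 3 \left(-78\right) \left(-97\right) = \left(-234\right) \left(-97\right) = 22698$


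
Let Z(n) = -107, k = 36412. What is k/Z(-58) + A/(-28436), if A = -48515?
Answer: -1030220527/3042652 ≈ -338.59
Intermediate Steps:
k/Z(-58) + A/(-28436) = 36412/(-107) - 48515/(-28436) = 36412*(-1/107) - 48515*(-1/28436) = -36412/107 + 48515/28436 = -1030220527/3042652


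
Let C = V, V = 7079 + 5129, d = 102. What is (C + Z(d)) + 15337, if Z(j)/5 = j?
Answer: 28055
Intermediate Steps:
Z(j) = 5*j
V = 12208
C = 12208
(C + Z(d)) + 15337 = (12208 + 5*102) + 15337 = (12208 + 510) + 15337 = 12718 + 15337 = 28055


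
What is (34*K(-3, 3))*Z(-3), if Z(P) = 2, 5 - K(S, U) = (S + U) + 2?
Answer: 204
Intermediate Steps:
K(S, U) = 3 - S - U (K(S, U) = 5 - ((S + U) + 2) = 5 - (2 + S + U) = 5 + (-2 - S - U) = 3 - S - U)
(34*K(-3, 3))*Z(-3) = (34*(3 - 1*(-3) - 1*3))*2 = (34*(3 + 3 - 3))*2 = (34*3)*2 = 102*2 = 204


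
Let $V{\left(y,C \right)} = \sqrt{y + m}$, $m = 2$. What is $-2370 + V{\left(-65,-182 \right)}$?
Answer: $-2370 + 3 i \sqrt{7} \approx -2370.0 + 7.9373 i$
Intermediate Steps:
$V{\left(y,C \right)} = \sqrt{2 + y}$ ($V{\left(y,C \right)} = \sqrt{y + 2} = \sqrt{2 + y}$)
$-2370 + V{\left(-65,-182 \right)} = -2370 + \sqrt{2 - 65} = -2370 + \sqrt{-63} = -2370 + 3 i \sqrt{7}$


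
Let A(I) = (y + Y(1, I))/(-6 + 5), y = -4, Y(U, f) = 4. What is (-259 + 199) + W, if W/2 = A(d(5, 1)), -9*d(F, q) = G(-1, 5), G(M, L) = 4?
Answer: -60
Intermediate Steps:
d(F, q) = -4/9 (d(F, q) = -⅑*4 = -4/9)
A(I) = 0 (A(I) = (-4 + 4)/(-6 + 5) = 0/(-1) = 0*(-1) = 0)
W = 0 (W = 2*0 = 0)
(-259 + 199) + W = (-259 + 199) + 0 = -60 + 0 = -60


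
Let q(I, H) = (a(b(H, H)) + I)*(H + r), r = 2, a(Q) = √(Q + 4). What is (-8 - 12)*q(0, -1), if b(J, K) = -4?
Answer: 0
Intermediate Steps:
a(Q) = √(4 + Q)
q(I, H) = I*(2 + H) (q(I, H) = (√(4 - 4) + I)*(H + 2) = (√0 + I)*(2 + H) = (0 + I)*(2 + H) = I*(2 + H))
(-8 - 12)*q(0, -1) = (-8 - 12)*(0*(2 - 1)) = -0 = -20*0 = 0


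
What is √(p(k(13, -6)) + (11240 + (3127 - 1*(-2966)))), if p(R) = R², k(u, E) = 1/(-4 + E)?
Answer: 87*√229/10 ≈ 131.65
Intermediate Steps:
√(p(k(13, -6)) + (11240 + (3127 - 1*(-2966)))) = √((1/(-4 - 6))² + (11240 + (3127 - 1*(-2966)))) = √((1/(-10))² + (11240 + (3127 + 2966))) = √((-⅒)² + (11240 + 6093)) = √(1/100 + 17333) = √(1733301/100) = 87*√229/10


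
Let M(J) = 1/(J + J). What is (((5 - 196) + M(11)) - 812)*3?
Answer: -66195/22 ≈ -3008.9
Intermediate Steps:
M(J) = 1/(2*J)
(((5 - 196) + M(11)) - 812)*3 = (((5 - 196) + (½)/11) - 812)*3 = ((-191 + (½)*(1/11)) - 812)*3 = ((-191 + 1/22) - 812)*3 = (-4201/22 - 812)*3 = -22065/22*3 = -66195/22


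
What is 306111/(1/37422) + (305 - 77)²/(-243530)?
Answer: 1394852880525138/121765 ≈ 1.1455e+10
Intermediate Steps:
306111/(1/37422) + (305 - 77)²/(-243530) = 306111/(1/37422) + 228²*(-1/243530) = 306111*37422 + 51984*(-1/243530) = 11455285842 - 25992/121765 = 1394852880525138/121765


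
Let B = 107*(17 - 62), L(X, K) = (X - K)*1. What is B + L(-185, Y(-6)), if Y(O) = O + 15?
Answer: -5009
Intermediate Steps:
Y(O) = 15 + O
L(X, K) = X - K
B = -4815 (B = 107*(-45) = -4815)
B + L(-185, Y(-6)) = -4815 + (-185 - (15 - 6)) = -4815 + (-185 - 1*9) = -4815 + (-185 - 9) = -4815 - 194 = -5009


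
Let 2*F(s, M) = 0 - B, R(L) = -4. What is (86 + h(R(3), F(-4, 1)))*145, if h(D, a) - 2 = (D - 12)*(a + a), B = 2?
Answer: 17400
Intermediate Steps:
F(s, M) = -1 (F(s, M) = (0 - 1*2)/2 = (0 - 2)/2 = (½)*(-2) = -1)
h(D, a) = 2 + 2*a*(-12 + D) (h(D, a) = 2 + (D - 12)*(a + a) = 2 + (-12 + D)*(2*a) = 2 + 2*a*(-12 + D))
(86 + h(R(3), F(-4, 1)))*145 = (86 + (2 - 24*(-1) + 2*(-4)*(-1)))*145 = (86 + (2 + 24 + 8))*145 = (86 + 34)*145 = 120*145 = 17400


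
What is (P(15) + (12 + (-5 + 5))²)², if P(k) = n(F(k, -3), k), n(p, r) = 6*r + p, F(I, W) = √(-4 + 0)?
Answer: 54752 + 936*I ≈ 54752.0 + 936.0*I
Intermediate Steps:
F(I, W) = 2*I (F(I, W) = √(-4) = 2*I)
n(p, r) = p + 6*r
P(k) = 2*I + 6*k
(P(15) + (12 + (-5 + 5))²)² = ((2*I + 6*15) + (12 + (-5 + 5))²)² = ((2*I + 90) + (12 + 0)²)² = ((90 + 2*I) + 12²)² = ((90 + 2*I) + 144)² = (234 + 2*I)²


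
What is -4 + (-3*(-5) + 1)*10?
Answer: 156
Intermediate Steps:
-4 + (-3*(-5) + 1)*10 = -4 + (15 + 1)*10 = -4 + 16*10 = -4 + 160 = 156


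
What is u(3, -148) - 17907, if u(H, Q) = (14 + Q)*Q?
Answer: 1925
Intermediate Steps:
u(H, Q) = Q*(14 + Q)
u(3, -148) - 17907 = -148*(14 - 148) - 17907 = -148*(-134) - 17907 = 19832 - 17907 = 1925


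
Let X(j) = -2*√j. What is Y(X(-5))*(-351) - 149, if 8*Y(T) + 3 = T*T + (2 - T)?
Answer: 6179/8 - 351*I*√5/4 ≈ 772.38 - 196.21*I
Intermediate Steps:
Y(T) = -⅛ - T/8 + T²/8 (Y(T) = -3/8 + (T*T + (2 - T))/8 = -3/8 + (T² + (2 - T))/8 = -3/8 + (2 + T² - T)/8 = -3/8 + (¼ - T/8 + T²/8) = -⅛ - T/8 + T²/8)
Y(X(-5))*(-351) - 149 = (-⅛ - (-1)*√(-5)/4 + (-2*I*√5)²/8)*(-351) - 149 = (-⅛ - (-1)*I*√5/4 + (-2*I*√5)²/8)*(-351) - 149 = (-⅛ + I*√5/4 + (⅛)*(-20))*(-351) - 149 = (-⅛ + I*√5/4 - 5/2)*(-351) - 149 = (-21/8 + I*√5/4)*(-351) - 149 = (7371/8 - 351*I*√5/4) - 149 = 6179/8 - 351*I*√5/4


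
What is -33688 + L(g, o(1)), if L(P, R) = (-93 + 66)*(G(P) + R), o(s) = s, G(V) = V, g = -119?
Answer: -30502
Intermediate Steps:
L(P, R) = -27*P - 27*R (L(P, R) = (-93 + 66)*(P + R) = -27*(P + R) = -27*P - 27*R)
-33688 + L(g, o(1)) = -33688 + (-27*(-119) - 27*1) = -33688 + (3213 - 27) = -33688 + 3186 = -30502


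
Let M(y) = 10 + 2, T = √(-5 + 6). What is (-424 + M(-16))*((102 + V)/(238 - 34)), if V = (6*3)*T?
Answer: -4120/17 ≈ -242.35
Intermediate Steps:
T = 1 (T = √1 = 1)
M(y) = 12
V = 18 (V = (6*3)*1 = 18*1 = 18)
(-424 + M(-16))*((102 + V)/(238 - 34)) = (-424 + 12)*((102 + 18)/(238 - 34)) = -49440/204 = -412*10/17 = -4120/17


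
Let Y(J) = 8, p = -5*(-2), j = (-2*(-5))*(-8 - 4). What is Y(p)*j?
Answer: -960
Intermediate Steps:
j = -120 (j = 10*(-12) = -120)
p = 10
Y(p)*j = 8*(-120) = -960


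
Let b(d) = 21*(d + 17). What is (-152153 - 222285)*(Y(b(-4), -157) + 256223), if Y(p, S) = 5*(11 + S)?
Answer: -95666287934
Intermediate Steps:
b(d) = 357 + 21*d (b(d) = 21*(17 + d) = 357 + 21*d)
Y(p, S) = 55 + 5*S
(-152153 - 222285)*(Y(b(-4), -157) + 256223) = (-152153 - 222285)*((55 + 5*(-157)) + 256223) = -374438*((55 - 785) + 256223) = -374438*(-730 + 256223) = -374438*255493 = -95666287934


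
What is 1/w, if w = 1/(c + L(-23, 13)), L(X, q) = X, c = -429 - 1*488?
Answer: -940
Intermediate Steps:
c = -917 (c = -429 - 488 = -917)
w = -1/940 (w = 1/(-917 - 23) = 1/(-940) = -1/940 ≈ -0.0010638)
1/w = 1/(-1/940) = -940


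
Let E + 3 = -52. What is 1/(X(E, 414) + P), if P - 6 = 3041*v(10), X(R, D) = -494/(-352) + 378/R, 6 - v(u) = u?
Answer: -880/10703853 ≈ -8.2213e-5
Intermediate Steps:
E = -55 (E = -3 - 52 = -55)
v(u) = 6 - u
X(R, D) = 247/176 + 378/R (X(R, D) = -494*(-1/352) + 378/R = 247/176 + 378/R)
P = -12158 (P = 6 + 3041*(6 - 1*10) = 6 + 3041*(6 - 10) = 6 + 3041*(-4) = 6 - 12164 = -12158)
1/(X(E, 414) + P) = 1/((247/176 + 378/(-55)) - 12158) = 1/((247/176 + 378*(-1/55)) - 12158) = 1/((247/176 - 378/55) - 12158) = 1/(-4813/880 - 12158) = 1/(-10703853/880) = -880/10703853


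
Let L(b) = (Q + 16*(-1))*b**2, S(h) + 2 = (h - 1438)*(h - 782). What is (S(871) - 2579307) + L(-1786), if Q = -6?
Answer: -72805284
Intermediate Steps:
S(h) = -2 + (-1438 + h)*(-782 + h) (S(h) = -2 + (h - 1438)*(h - 782) = -2 + (-1438 + h)*(-782 + h))
L(b) = -22*b**2 (L(b) = (-6 + 16*(-1))*b**2 = (-6 - 16)*b**2 = -22*b**2)
(S(871) - 2579307) + L(-1786) = ((1124514 + 871**2 - 2220*871) - 2579307) - 22*(-1786)**2 = ((1124514 + 758641 - 1933620) - 2579307) - 22*3189796 = (-50465 - 2579307) - 70175512 = -2629772 - 70175512 = -72805284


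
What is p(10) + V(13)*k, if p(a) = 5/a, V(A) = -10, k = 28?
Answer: -559/2 ≈ -279.50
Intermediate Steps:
p(10) + V(13)*k = 5/10 - 10*28 = 5*(1/10) - 280 = 1/2 - 280 = -559/2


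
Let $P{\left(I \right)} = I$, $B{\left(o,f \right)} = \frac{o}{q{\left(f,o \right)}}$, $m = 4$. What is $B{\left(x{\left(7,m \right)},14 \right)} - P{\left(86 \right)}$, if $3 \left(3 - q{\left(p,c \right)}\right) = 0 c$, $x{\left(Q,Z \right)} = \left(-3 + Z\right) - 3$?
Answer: $- \frac{260}{3} \approx -86.667$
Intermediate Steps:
$x{\left(Q,Z \right)} = -6 + Z$
$q{\left(p,c \right)} = 3$ ($q{\left(p,c \right)} = 3 - \frac{0 c}{3} = 3 - 0 = 3 + 0 = 3$)
$B{\left(o,f \right)} = \frac{o}{3}$
$B{\left(x{\left(7,m \right)},14 \right)} - P{\left(86 \right)} = \frac{-6 + 4}{3} - 86 = \frac{1}{3} \left(-2\right) - 86 = - \frac{2}{3} - 86 = - \frac{260}{3}$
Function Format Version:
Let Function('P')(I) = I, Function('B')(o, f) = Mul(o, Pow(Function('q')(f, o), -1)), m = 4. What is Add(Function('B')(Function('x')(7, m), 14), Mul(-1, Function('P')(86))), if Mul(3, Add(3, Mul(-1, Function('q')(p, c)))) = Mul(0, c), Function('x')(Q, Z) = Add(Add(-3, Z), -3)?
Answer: Rational(-260, 3) ≈ -86.667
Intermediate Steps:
Function('x')(Q, Z) = Add(-6, Z)
Function('q')(p, c) = 3 (Function('q')(p, c) = Add(3, Mul(Rational(-1, 3), Mul(0, c))) = Add(3, Mul(Rational(-1, 3), 0)) = Add(3, 0) = 3)
Function('B')(o, f) = Mul(Rational(1, 3), o) (Function('B')(o, f) = Mul(o, Pow(3, -1)) = Mul(o, Rational(1, 3)) = Mul(Rational(1, 3), o))
Add(Function('B')(Function('x')(7, m), 14), Mul(-1, Function('P')(86))) = Add(Mul(Rational(1, 3), Add(-6, 4)), Mul(-1, 86)) = Add(Mul(Rational(1, 3), -2), -86) = Add(Rational(-2, 3), -86) = Rational(-260, 3)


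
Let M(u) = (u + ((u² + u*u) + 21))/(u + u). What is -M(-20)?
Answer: 801/40 ≈ 20.025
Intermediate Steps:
M(u) = (21 + u + 2*u²)/(2*u) (M(u) = (u + ((u² + u²) + 21))/((2*u)) = (u + (2*u² + 21))*(1/(2*u)) = (u + (21 + 2*u²))*(1/(2*u)) = (21 + u + 2*u²)*(1/(2*u)) = (21 + u + 2*u²)/(2*u))
-M(-20) = -(½ - 20 + (21/2)/(-20)) = -(½ - 20 + (21/2)*(-1/20)) = -(½ - 20 - 21/40) = -1*(-801/40) = 801/40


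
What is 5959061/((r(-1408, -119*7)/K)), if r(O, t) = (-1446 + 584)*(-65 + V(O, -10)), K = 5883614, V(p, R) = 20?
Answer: 17530407363227/19395 ≈ 9.0386e+8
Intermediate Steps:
r(O, t) = 38790 (r(O, t) = (-1446 + 584)*(-65 + 20) = -862*(-45) = 38790)
5959061/((r(-1408, -119*7)/K)) = 5959061/((38790/5883614)) = 5959061/((38790*(1/5883614))) = 5959061/(19395/2941807) = 5959061*(2941807/19395) = 17530407363227/19395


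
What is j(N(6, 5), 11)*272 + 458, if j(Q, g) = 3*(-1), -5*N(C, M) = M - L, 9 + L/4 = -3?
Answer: -358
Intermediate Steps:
L = -48 (L = -36 + 4*(-3) = -36 - 12 = -48)
N(C, M) = -48/5 - M/5 (N(C, M) = -(M - 1*(-48))/5 = -(M + 48)/5 = -(48 + M)/5 = -48/5 - M/5)
j(Q, g) = -3
j(N(6, 5), 11)*272 + 458 = -3*272 + 458 = -816 + 458 = -358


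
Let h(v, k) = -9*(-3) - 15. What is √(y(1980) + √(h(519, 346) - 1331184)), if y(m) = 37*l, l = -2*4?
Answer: √(-296 + 6*I*√36977) ≈ 21.156 + 27.268*I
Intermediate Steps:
h(v, k) = 12 (h(v, k) = 27 - 15 = 12)
l = -8
y(m) = -296 (y(m) = 37*(-8) = -296)
√(y(1980) + √(h(519, 346) - 1331184)) = √(-296 + √(12 - 1331184)) = √(-296 + √(-1331172)) = √(-296 + 6*I*√36977)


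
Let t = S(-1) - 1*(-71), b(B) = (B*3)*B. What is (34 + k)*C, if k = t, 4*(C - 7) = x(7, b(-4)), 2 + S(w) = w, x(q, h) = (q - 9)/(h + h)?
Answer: 22831/32 ≈ 713.47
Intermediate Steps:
b(B) = 3*B² (b(B) = (3*B)*B = 3*B²)
x(q, h) = (-9 + q)/(2*h) (x(q, h) = (-9 + q)/((2*h)) = (-9 + q)*(1/(2*h)) = (-9 + q)/(2*h))
S(w) = -2 + w
C = 1343/192 (C = 7 + ((-9 + 7)/(2*((3*(-4)²))))/4 = 7 + ((½)*(-2)/(3*16))/4 = 7 + ((½)*(-2)/48)/4 = 7 + ((½)*(1/48)*(-2))/4 = 7 + (¼)*(-1/48) = 7 - 1/192 = 1343/192 ≈ 6.9948)
t = 68 (t = (-2 - 1) - 1*(-71) = -3 + 71 = 68)
k = 68
(34 + k)*C = (34 + 68)*(1343/192) = 102*(1343/192) = 22831/32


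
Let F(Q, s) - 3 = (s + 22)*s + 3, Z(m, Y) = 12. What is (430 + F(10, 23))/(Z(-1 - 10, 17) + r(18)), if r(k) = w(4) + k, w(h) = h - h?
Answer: 1471/30 ≈ 49.033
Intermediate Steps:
w(h) = 0
r(k) = k (r(k) = 0 + k = k)
F(Q, s) = 6 + s*(22 + s) (F(Q, s) = 3 + ((s + 22)*s + 3) = 3 + ((22 + s)*s + 3) = 3 + (s*(22 + s) + 3) = 3 + (3 + s*(22 + s)) = 6 + s*(22 + s))
(430 + F(10, 23))/(Z(-1 - 10, 17) + r(18)) = (430 + (6 + 23**2 + 22*23))/(12 + 18) = (430 + (6 + 529 + 506))/30 = (430 + 1041)*(1/30) = 1471*(1/30) = 1471/30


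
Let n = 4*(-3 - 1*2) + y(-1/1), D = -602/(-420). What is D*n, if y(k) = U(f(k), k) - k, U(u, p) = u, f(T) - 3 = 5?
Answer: -473/30 ≈ -15.767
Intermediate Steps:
f(T) = 8 (f(T) = 3 + 5 = 8)
D = 43/30 (D = -602*(-1/420) = 43/30 ≈ 1.4333)
y(k) = 8 - k
n = -11 (n = 4*(-3 - 1*2) + (8 - (-1)/1) = 4*(-3 - 2) + (8 - (-1)) = 4*(-5) + (8 - 1*(-1)) = -20 + (8 + 1) = -20 + 9 = -11)
D*n = (43/30)*(-11) = -473/30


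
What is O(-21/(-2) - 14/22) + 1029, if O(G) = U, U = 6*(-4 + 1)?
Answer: 1011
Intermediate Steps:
U = -18 (U = 6*(-3) = -18)
O(G) = -18
O(-21/(-2) - 14/22) + 1029 = -18 + 1029 = 1011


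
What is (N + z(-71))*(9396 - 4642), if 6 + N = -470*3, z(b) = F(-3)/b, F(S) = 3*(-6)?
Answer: -477862572/71 ≈ -6.7305e+6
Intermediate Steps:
F(S) = -18
z(b) = -18/b
N = -1416 (N = -6 - 470*3 = -6 - 1410 = -1416)
(N + z(-71))*(9396 - 4642) = (-1416 - 18/(-71))*(9396 - 4642) = (-1416 - 18*(-1/71))*4754 = (-1416 + 18/71)*4754 = -100518/71*4754 = -477862572/71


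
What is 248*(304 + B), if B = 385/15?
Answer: 245272/3 ≈ 81757.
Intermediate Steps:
B = 77/3 (B = 385*(1/15) = 77/3 ≈ 25.667)
248*(304 + B) = 248*(304 + 77/3) = 248*(989/3) = 245272/3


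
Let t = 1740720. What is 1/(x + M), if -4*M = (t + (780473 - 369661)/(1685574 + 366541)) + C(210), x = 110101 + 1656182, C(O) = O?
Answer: 4104230/5462937188209 ≈ 7.5129e-7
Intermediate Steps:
x = 1766283
M = -1786294488881/4104230 (M = -((1740720 + (780473 - 369661)/(1685574 + 366541)) + 210)/4 = -((1740720 + 410812/2052115) + 210)/4 = -(3572158033612/2052115 + 210)/4 = -¼*3572588977762/2052115 = -1786294488881/4104230 ≈ -4.3523e+5)
1/(x + M) = 1/(1766283 - 1786294488881/4104230) = 1/(5462937188209/4104230) = 4104230/5462937188209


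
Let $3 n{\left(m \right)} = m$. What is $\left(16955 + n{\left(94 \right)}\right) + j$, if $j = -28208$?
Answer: $- \frac{33665}{3} \approx -11222.0$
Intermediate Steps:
$n{\left(m \right)} = \frac{m}{3}$
$\left(16955 + n{\left(94 \right)}\right) + j = \left(16955 + \frac{1}{3} \cdot 94\right) - 28208 = \left(16955 + \frac{94}{3}\right) - 28208 = \frac{50959}{3} - 28208 = - \frac{33665}{3}$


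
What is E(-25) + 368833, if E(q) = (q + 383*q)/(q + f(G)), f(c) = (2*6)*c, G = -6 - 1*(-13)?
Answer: 21751547/59 ≈ 3.6867e+5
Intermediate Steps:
G = 7 (G = -6 + 13 = 7)
f(c) = 12*c
E(q) = 384*q/(84 + q) (E(q) = (q + 383*q)/(q + 12*7) = (384*q)/(q + 84) = (384*q)/(84 + q) = 384*q/(84 + q))
E(-25) + 368833 = 384*(-25)/(84 - 25) + 368833 = 384*(-25)/59 + 368833 = 384*(-25)*(1/59) + 368833 = -9600/59 + 368833 = 21751547/59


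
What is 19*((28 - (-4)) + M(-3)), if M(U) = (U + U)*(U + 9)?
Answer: -76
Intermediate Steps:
M(U) = 2*U*(9 + U) (M(U) = (2*U)*(9 + U) = 2*U*(9 + U))
19*((28 - (-4)) + M(-3)) = 19*((28 - (-4)) + 2*(-3)*(9 - 3)) = 19*((28 - 1*(-4)) + 2*(-3)*6) = 19*((28 + 4) - 36) = 19*(32 - 36) = 19*(-4) = -76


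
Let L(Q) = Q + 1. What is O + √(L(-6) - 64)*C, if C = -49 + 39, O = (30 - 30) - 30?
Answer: -30 - 10*I*√69 ≈ -30.0 - 83.066*I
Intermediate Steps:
L(Q) = 1 + Q
O = -30 (O = 0 - 30 = -30)
C = -10
O + √(L(-6) - 64)*C = -30 + √((1 - 6) - 64)*(-10) = -30 + √(-5 - 64)*(-10) = -30 + √(-69)*(-10) = -30 + (I*√69)*(-10) = -30 - 10*I*√69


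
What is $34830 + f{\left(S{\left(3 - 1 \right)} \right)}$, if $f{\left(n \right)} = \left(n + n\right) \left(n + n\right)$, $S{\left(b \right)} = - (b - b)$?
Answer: $34830$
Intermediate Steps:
$S{\left(b \right)} = 0$ ($S{\left(b \right)} = \left(-1\right) 0 = 0$)
$f{\left(n \right)} = 4 n^{2}$ ($f{\left(n \right)} = 2 n 2 n = 4 n^{2}$)
$34830 + f{\left(S{\left(3 - 1 \right)} \right)} = 34830 + 4 \cdot 0^{2} = 34830 + 4 \cdot 0 = 34830 + 0 = 34830$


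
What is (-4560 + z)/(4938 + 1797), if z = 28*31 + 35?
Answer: -1219/2245 ≈ -0.54298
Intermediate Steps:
z = 903 (z = 868 + 35 = 903)
(-4560 + z)/(4938 + 1797) = (-4560 + 903)/(4938 + 1797) = -3657/6735 = -3657*1/6735 = -1219/2245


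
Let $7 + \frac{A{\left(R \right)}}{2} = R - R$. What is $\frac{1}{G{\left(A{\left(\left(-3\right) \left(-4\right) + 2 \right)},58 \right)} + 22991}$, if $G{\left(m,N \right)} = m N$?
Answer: $\frac{1}{22179} \approx 4.5088 \cdot 10^{-5}$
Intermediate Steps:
$A{\left(R \right)} = -14$ ($A{\left(R \right)} = -14 + 2 \left(R - R\right) = -14 + 2 \cdot 0 = -14 + 0 = -14$)
$G{\left(m,N \right)} = N m$
$\frac{1}{G{\left(A{\left(\left(-3\right) \left(-4\right) + 2 \right)},58 \right)} + 22991} = \frac{1}{58 \left(-14\right) + 22991} = \frac{1}{-812 + 22991} = \frac{1}{22179}$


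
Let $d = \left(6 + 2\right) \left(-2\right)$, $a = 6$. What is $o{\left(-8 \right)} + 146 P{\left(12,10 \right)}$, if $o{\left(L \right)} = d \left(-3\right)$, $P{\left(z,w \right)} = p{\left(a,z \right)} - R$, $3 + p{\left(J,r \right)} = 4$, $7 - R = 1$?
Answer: $-682$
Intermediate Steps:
$R = 6$ ($R = 7 - 1 = 6$)
$p{\left(J,r \right)} = 1$ ($p{\left(J,r \right)} = -3 + 4 = 1$)
$d = -16$ ($d = 8 \left(-2\right) = -16$)
$P{\left(z,w \right)} = -5$ ($P{\left(z,w \right)} = 1 - 6 = -5$)
$o{\left(L \right)} = 48$ ($o{\left(L \right)} = \left(-16\right) \left(-3\right) = 48$)
$o{\left(-8 \right)} + 146 P{\left(12,10 \right)} = 48 + 146 \left(-5\right) = 48 - 730 = -682$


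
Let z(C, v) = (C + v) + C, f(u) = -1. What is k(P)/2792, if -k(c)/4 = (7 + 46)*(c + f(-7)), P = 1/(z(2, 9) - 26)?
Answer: 371/4537 ≈ 0.081772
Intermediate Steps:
z(C, v) = v + 2*C
P = -1/13 (P = 1/((9 + 2*2) - 26) = 1/((9 + 4) - 26) = 1/(13 - 26) = 1/(-13) = -1/13 ≈ -0.076923)
k(c) = 212 - 212*c (k(c) = -4*(7 + 46)*(c - 1) = -212*(-1 + c) = -4*(-53 + 53*c) = 212 - 212*c)
k(P)/2792 = (212 - 212*(-1/13))/2792 = (212 + 212/13)*(1/2792) = (2968/13)*(1/2792) = 371/4537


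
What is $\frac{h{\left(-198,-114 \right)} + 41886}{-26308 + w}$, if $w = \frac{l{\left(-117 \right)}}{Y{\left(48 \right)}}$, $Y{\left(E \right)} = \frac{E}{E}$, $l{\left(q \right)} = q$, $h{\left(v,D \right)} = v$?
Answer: $- \frac{41688}{26425} \approx -1.5776$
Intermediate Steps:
$Y{\left(E \right)} = 1$
$w = -117$ ($w = - \frac{117}{1} = \left(-117\right) 1 = -117$)
$\frac{h{\left(-198,-114 \right)} + 41886}{-26308 + w} = \frac{-198 + 41886}{-26308 - 117} = \frac{41688}{-26425} = 41688 \left(- \frac{1}{26425}\right) = - \frac{41688}{26425}$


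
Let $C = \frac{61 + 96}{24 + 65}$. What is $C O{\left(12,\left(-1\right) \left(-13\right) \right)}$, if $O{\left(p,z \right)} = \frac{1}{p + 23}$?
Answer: $\frac{157}{3115} \approx 0.050401$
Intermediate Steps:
$O{\left(p,z \right)} = \frac{1}{23 + p}$
$C = \frac{157}{89} \approx 1.764$
$C O{\left(12,\left(-1\right) \left(-13\right) \right)} = \frac{157}{89 \left(23 + 12\right)} = \frac{157}{89 \cdot 35} = \frac{157}{89} \cdot \frac{1}{35} = \frac{157}{3115}$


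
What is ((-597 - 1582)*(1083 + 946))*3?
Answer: -13263573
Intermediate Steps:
((-597 - 1582)*(1083 + 946))*3 = -2179*2029*3 = -4421191*3 = -13263573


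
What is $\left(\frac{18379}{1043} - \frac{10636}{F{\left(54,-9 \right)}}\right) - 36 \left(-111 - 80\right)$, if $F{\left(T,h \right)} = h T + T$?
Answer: $\frac{779298413}{112644} \approx 6918.2$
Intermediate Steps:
$F{\left(T,h \right)} = T + T h$ ($F{\left(T,h \right)} = T h + T = T + T h$)
$\left(\frac{18379}{1043} - \frac{10636}{F{\left(54,-9 \right)}}\right) - 36 \left(-111 - 80\right) = \left(\frac{18379}{1043} - \frac{10636}{54 \left(1 - 9\right)}\right) - 36 \left(-111 - 80\right) = \left(18379 \cdot \frac{1}{1043} - \frac{10636}{54 \left(-8\right)}\right) - -6876 = \left(\frac{18379}{1043} - \frac{10636}{-432}\right) + 6876 = \left(\frac{18379}{1043} - - \frac{2659}{108}\right) + 6876 = \left(\frac{18379}{1043} + \frac{2659}{108}\right) + 6876 = \frac{4758269}{112644} + 6876 = \frac{779298413}{112644}$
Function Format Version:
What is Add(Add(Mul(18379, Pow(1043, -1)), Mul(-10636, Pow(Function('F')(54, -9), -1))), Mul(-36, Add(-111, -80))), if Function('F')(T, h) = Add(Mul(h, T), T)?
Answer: Rational(779298413, 112644) ≈ 6918.2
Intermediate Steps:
Function('F')(T, h) = Add(T, Mul(T, h)) (Function('F')(T, h) = Add(Mul(T, h), T) = Add(T, Mul(T, h)))
Add(Add(Mul(18379, Pow(1043, -1)), Mul(-10636, Pow(Function('F')(54, -9), -1))), Mul(-36, Add(-111, -80))) = Add(Add(Mul(18379, Pow(1043, -1)), Mul(-10636, Pow(Mul(54, Add(1, -9)), -1))), Mul(-36, Add(-111, -80))) = Add(Add(Mul(18379, Rational(1, 1043)), Mul(-10636, Pow(Mul(54, -8), -1))), Mul(-36, -191)) = Add(Add(Rational(18379, 1043), Mul(-10636, Pow(-432, -1))), 6876) = Add(Add(Rational(18379, 1043), Mul(-10636, Rational(-1, 432))), 6876) = Add(Add(Rational(18379, 1043), Rational(2659, 108)), 6876) = Add(Rational(4758269, 112644), 6876) = Rational(779298413, 112644)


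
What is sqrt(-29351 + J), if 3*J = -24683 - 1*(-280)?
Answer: 2*I*sqrt(84342)/3 ≈ 193.61*I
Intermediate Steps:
J = -24403/3 (J = (-24683 - 1*(-280))/3 = (-24683 + 280)/3 = (1/3)*(-24403) = -24403/3 ≈ -8134.3)
sqrt(-29351 + J) = sqrt(-29351 - 24403/3) = sqrt(-112456/3) = 2*I*sqrt(84342)/3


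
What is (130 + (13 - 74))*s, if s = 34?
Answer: 2346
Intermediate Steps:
(130 + (13 - 74))*s = (130 + (13 - 74))*34 = (130 - 61)*34 = 69*34 = 2346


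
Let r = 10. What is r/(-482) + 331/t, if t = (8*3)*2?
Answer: 79531/11568 ≈ 6.8751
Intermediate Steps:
t = 48 (t = 24*2 = 48)
r/(-482) + 331/t = 10/(-482) + 331/48 = 10*(-1/482) + 331*(1/48) = -5/241 + 331/48 = 79531/11568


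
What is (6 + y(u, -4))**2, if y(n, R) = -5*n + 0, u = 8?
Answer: 1156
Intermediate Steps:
y(n, R) = -5*n
(6 + y(u, -4))**2 = (6 - 5*8)**2 = (6 - 40)**2 = (-34)**2 = 1156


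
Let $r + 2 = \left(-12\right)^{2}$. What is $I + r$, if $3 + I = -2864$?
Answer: $-2725$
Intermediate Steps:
$I = -2867$ ($I = -3 - 2864 = -2867$)
$r = 142$ ($r = -2 + \left(-12\right)^{2} = -2 + 144 = 142$)
$I + r = -2867 + 142 = -2725$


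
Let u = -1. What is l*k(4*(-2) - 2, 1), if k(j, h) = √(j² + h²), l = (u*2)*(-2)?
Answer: 4*√101 ≈ 40.200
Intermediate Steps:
l = 4 (l = -1*2*(-2) = -2*(-2) = 4)
k(j, h) = √(h² + j²)
l*k(4*(-2) - 2, 1) = 4*√(1² + (4*(-2) - 2)²) = 4*√(1 + (-8 - 2)²) = 4*√(1 + (-10)²) = 4*√(1 + 100) = 4*√101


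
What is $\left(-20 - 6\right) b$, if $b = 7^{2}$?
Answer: $-1274$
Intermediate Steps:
$b = 49$
$\left(-20 - 6\right) b = \left(-20 - 6\right) 49 = \left(-26\right) 49 = -1274$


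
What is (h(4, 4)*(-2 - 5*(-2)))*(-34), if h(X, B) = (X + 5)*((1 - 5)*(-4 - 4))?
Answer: -78336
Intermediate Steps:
h(X, B) = 160 + 32*X (h(X, B) = (5 + X)*(-4*(-8)) = (5 + X)*32 = 160 + 32*X)
(h(4, 4)*(-2 - 5*(-2)))*(-34) = ((160 + 32*4)*(-2 - 5*(-2)))*(-34) = ((160 + 128)*(-2 + 10))*(-34) = (288*8)*(-34) = 2304*(-34) = -78336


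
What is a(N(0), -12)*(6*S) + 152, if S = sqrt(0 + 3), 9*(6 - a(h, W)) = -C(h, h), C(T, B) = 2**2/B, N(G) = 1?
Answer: 152 + 116*sqrt(3)/3 ≈ 218.97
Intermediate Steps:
C(T, B) = 4/B
a(h, W) = 6 + 4/(9*h) (a(h, W) = 6 - (-1)*4/h/9 = 6 - (-4)/(9*h) = 6 + 4/(9*h))
S = sqrt(3) ≈ 1.7320
a(N(0), -12)*(6*S) + 152 = (6 + (4/9)/1)*(6*sqrt(3)) + 152 = (6 + (4/9)*1)*(6*sqrt(3)) + 152 = (6 + 4/9)*(6*sqrt(3)) + 152 = 58*(6*sqrt(3))/9 + 152 = 116*sqrt(3)/3 + 152 = 152 + 116*sqrt(3)/3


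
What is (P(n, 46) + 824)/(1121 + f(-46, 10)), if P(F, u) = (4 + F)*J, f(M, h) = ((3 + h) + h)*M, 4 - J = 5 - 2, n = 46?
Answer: 874/63 ≈ 13.873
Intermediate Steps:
J = 1 (J = 4 - (5 - 2) = 4 - 1*3 = 4 - 3 = 1)
f(M, h) = M*(3 + 2*h) (f(M, h) = (3 + 2*h)*M = M*(3 + 2*h))
P(F, u) = 4 + F (P(F, u) = (4 + F)*1 = 4 + F)
(P(n, 46) + 824)/(1121 + f(-46, 10)) = ((4 + 46) + 824)/(1121 - 46*(3 + 2*10)) = (50 + 824)/(1121 - 46*(3 + 20)) = 874/(1121 - 46*23) = 874/(1121 - 1058) = 874/63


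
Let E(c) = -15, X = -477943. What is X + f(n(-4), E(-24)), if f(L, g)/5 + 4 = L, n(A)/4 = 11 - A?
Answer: -477663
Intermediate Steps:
n(A) = 44 - 4*A (n(A) = 4*(11 - A) = 44 - 4*A)
f(L, g) = -20 + 5*L
X + f(n(-4), E(-24)) = -477943 + (-20 + 5*(44 - 4*(-4))) = -477943 + (-20 + 5*(44 + 16)) = -477943 + (-20 + 5*60) = -477943 + (-20 + 300) = -477943 + 280 = -477663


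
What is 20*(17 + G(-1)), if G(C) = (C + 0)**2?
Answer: 360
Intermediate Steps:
G(C) = C**2
20*(17 + G(-1)) = 20*(17 + (-1)**2) = 20*(17 + 1) = 20*18 = 360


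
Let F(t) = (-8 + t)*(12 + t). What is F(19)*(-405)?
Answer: -138105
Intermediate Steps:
F(19)*(-405) = (-96 + 19² + 4*19)*(-405) = (-96 + 361 + 76)*(-405) = 341*(-405) = -138105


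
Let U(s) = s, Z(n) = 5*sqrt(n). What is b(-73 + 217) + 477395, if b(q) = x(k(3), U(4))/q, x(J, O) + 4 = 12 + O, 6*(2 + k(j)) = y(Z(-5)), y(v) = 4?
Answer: 5728741/12 ≈ 4.7740e+5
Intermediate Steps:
k(j) = -4/3 (k(j) = -2 + (1/6)*4 = -2 + 2/3 = -4/3)
x(J, O) = 8 + O (x(J, O) = -4 + (12 + O) = 8 + O)
b(q) = 12/q (b(q) = (8 + 4)/q = 12/q)
b(-73 + 217) + 477395 = 12/(-73 + 217) + 477395 = 12/144 + 477395 = 12*(1/144) + 477395 = 1/12 + 477395 = 5728741/12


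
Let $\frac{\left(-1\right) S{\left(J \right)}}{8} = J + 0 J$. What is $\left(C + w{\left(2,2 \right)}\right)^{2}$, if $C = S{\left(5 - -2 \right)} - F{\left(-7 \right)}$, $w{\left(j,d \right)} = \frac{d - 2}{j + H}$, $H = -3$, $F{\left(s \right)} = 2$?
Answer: $3364$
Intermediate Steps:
$S{\left(J \right)} = - 8 J$ ($S{\left(J \right)} = - 8 \left(J + 0 J\right) = - 8 \left(J + 0\right) = - 8 J$)
$w{\left(j,d \right)} = \frac{-2 + d}{-3 + j}$ ($w{\left(j,d \right)} = \frac{d - 2}{j - 3} = \frac{-2 + d}{-3 + j}$)
$C = -58$ ($C = - 8 \left(5 - -2\right) - 2 = - 8 \left(5 + 2\right) - 2 = \left(-8\right) 7 - 2 = -56 - 2 = -58$)
$\left(C + w{\left(2,2 \right)}\right)^{2} = \left(-58 + \frac{-2 + 2}{-3 + 2}\right)^{2} = \left(-58 + \frac{1}{-1} \cdot 0\right)^{2} = \left(-58 - 0\right)^{2} = \left(-58 + 0\right)^{2} = \left(-58\right)^{2} = 3364$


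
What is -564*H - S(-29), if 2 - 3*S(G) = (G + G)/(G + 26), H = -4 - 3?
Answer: 35584/9 ≈ 3953.8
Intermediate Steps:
H = -7
S(G) = ⅔ - 2*G/(3*(26 + G)) (S(G) = ⅔ - (G + G)/(3*(G + 26)) = ⅔ - 2*G/(3*(26 + G)))
-564*H - S(-29) = -564*(-7) - 52/(3*(26 - 29)) = 3948 - 52/(3*(-3)) = 3948 - 52*(-1)/(3*3) = 3948 - 1*(-52/9) = 3948 + 52/9 = 35584/9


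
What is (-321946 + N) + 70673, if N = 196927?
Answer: -54346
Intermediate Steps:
(-321946 + N) + 70673 = (-321946 + 196927) + 70673 = -125019 + 70673 = -54346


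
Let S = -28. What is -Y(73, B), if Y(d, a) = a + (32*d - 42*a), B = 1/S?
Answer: -65449/28 ≈ -2337.5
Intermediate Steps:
B = -1/28 (B = 1/(-28) = -1/28 ≈ -0.035714)
Y(d, a) = -41*a + 32*d (Y(d, a) = a + (-42*a + 32*d) = -41*a + 32*d)
-Y(73, B) = -(-41*(-1/28) + 32*73) = -(41/28 + 2336) = -1*65449/28 = -65449/28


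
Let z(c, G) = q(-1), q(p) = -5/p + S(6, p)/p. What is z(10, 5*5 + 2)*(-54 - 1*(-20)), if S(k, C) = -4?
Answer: -306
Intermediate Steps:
q(p) = -9/p (q(p) = -5/p - 4/p = -9/p)
z(c, G) = 9 (z(c, G) = -9/(-1) = -9*(-1) = 9)
z(10, 5*5 + 2)*(-54 - 1*(-20)) = 9*(-54 - 1*(-20)) = 9*(-54 + 20) = 9*(-34) = -306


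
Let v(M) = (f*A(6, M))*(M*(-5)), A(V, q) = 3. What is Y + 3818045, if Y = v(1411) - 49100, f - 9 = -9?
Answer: 3768945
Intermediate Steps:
f = 0 (f = 9 - 9 = 0)
v(M) = 0 (v(M) = (0*3)*(M*(-5)) = 0*(-5*M) = 0)
Y = -49100 (Y = 0 - 49100 = -49100)
Y + 3818045 = -49100 + 3818045 = 3768945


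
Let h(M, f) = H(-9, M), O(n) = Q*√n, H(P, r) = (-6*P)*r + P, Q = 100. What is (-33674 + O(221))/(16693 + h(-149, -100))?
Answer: -16837/4319 + 50*√221/4319 ≈ -3.7263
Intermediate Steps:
H(P, r) = P - 6*P*r (H(P, r) = -6*P*r + P = P - 6*P*r)
O(n) = 100*√n
h(M, f) = -9 + 54*M (h(M, f) = -9*(1 - 6*M) = -9 + 54*M)
(-33674 + O(221))/(16693 + h(-149, -100)) = (-33674 + 100*√221)/(16693 + (-9 + 54*(-149))) = (-33674 + 100*√221)/(16693 + (-9 - 8046)) = (-33674 + 100*√221)/(16693 - 8055) = (-33674 + 100*√221)/8638 = (-33674 + 100*√221)*(1/8638) = -16837/4319 + 50*√221/4319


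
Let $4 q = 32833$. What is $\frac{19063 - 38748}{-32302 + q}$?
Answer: $\frac{15748}{19275} \approx 0.81702$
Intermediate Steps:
$q = \frac{32833}{4}$ ($q = \frac{1}{4} \cdot 32833 = \frac{32833}{4} \approx 8208.3$)
$\frac{19063 - 38748}{-32302 + q} = \frac{19063 - 38748}{-32302 + \frac{32833}{4}} = - \frac{19685}{- \frac{96375}{4}} = \left(-19685\right) \left(- \frac{4}{96375}\right) = \frac{15748}{19275}$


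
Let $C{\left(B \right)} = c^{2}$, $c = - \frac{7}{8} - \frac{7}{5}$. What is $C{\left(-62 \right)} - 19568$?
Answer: $- \frac{31300519}{1600} \approx -19563.0$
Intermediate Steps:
$c = - \frac{91}{40}$ ($c = \left(-7\right) \frac{1}{8} - \frac{7}{5} = - \frac{7}{8} - \frac{7}{5} = - \frac{91}{40} \approx -2.275$)
$C{\left(B \right)} = \frac{8281}{1600}$ ($C{\left(B \right)} = \left(- \frac{91}{40}\right)^{2} = \frac{8281}{1600}$)
$C{\left(-62 \right)} - 19568 = \frac{8281}{1600} - 19568 = - \frac{31300519}{1600}$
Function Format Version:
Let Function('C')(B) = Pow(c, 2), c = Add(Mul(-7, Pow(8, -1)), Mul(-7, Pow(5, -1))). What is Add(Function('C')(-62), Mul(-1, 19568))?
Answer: Rational(-31300519, 1600) ≈ -19563.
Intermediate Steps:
c = Rational(-91, 40) (c = Add(Mul(-7, Rational(1, 8)), Mul(-7, Rational(1, 5))) = Add(Rational(-7, 8), Rational(-7, 5)) = Rational(-91, 40) ≈ -2.2750)
Function('C')(B) = Rational(8281, 1600) (Function('C')(B) = Pow(Rational(-91, 40), 2) = Rational(8281, 1600))
Add(Function('C')(-62), Mul(-1, 19568)) = Add(Rational(8281, 1600), Mul(-1, 19568)) = Add(Rational(8281, 1600), -19568) = Rational(-31300519, 1600)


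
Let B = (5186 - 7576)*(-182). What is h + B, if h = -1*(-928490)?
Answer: 1363470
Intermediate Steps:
h = 928490
B = 434980 (B = -2390*(-182) = 434980)
h + B = 928490 + 434980 = 1363470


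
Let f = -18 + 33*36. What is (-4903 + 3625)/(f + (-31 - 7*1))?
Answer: -639/566 ≈ -1.1290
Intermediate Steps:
f = 1170 (f = -18 + 1188 = 1170)
(-4903 + 3625)/(f + (-31 - 7*1)) = (-4903 + 3625)/(1170 + (-31 - 7*1)) = -1278/(1170 + (-31 - 7)) = -1278/(1170 - 38) = -1278/1132 = -1278*1/1132 = -639/566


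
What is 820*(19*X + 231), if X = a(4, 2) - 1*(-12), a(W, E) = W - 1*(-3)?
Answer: 485440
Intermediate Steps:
a(W, E) = 3 + W (a(W, E) = W + 3 = 3 + W)
X = 19 (X = (3 + 4) - 1*(-12) = 7 + 12 = 19)
820*(19*X + 231) = 820*(19*19 + 231) = 820*(361 + 231) = 820*592 = 485440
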